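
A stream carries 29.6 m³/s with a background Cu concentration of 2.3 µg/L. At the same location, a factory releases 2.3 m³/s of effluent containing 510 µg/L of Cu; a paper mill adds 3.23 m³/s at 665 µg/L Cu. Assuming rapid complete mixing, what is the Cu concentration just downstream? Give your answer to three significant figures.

96.5 µg/L

Conservation of mass: C = (29.60·2.300 + 2.300·510.0 + 3.230·665.0) / 35.13 = 3389/35.13 = 96.47 µg/L.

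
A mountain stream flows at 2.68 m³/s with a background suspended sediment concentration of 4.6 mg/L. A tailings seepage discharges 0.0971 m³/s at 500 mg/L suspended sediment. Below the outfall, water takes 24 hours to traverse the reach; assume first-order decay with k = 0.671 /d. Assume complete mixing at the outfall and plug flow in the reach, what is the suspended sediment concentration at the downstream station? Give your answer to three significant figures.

Mixed concentration C = ΣQC/ΣQ = (2.680·4.600 + 0.09710·500.0) / 2.777 = 60.88/2.777 = 21.92 mg/L.
First-order decay: C = 21.92·exp(−k·t) = 21.92·0.5112 = 11.21 mg/L.

11.2 mg/L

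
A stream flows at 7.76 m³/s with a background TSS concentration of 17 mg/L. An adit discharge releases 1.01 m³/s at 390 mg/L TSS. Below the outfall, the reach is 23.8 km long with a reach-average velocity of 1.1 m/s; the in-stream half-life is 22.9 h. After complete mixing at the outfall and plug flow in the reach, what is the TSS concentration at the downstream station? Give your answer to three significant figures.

Mixed concentration C = ΣQC/ΣQ = (7.760·17.00 + 1.010·390.0) / 8.770 = 525.8/8.770 = 59.96 mg/L.
Travel time t = 23.8·1000 / 1.1 = 21640 s = 6.010 h.
Half-life 22.9 h → k = ln 2 / 22.9 = 0.03027 h⁻¹ = 0.7264 d⁻¹.
First-order decay: C = 59.96·exp(−k·t) = 59.96·0.8337 = 49.98 mg/L.

50.0 mg/L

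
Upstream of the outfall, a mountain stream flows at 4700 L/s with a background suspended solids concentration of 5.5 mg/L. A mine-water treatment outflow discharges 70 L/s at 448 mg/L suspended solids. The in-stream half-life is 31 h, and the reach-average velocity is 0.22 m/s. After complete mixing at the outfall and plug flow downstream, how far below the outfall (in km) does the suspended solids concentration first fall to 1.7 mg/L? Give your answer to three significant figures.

After mixing, C = (4700·5.500 + 70.00·448.0) / 4770 = 57210/4770 = 11.99 mg/L.
Half-life 31 h → k = ln 2 / 31 = 0.02236 h⁻¹ = 0.5366 d⁻¹.
Set 11.99·exp(−k·t) = 1.7 → t = ln(11.99/1.7)/k = 314600 s = 87.38 h.
Distance = v·t = 0.22·314600 = 69200 m = 69.20 km.

69.2 km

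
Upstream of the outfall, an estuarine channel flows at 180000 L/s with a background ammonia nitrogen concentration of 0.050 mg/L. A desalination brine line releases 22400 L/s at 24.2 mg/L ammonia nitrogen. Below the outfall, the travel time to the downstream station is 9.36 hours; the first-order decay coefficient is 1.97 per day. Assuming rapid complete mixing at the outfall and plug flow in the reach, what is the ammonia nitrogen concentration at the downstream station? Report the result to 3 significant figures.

Mass balance: C = (180000·0.05000 + 22400·24.20) / 202400 = 551100/202400 = 2.723 mg/L.
First-order decay: C = 2.723·exp(−k·t) = 2.723·0.4638 = 1.263 mg/L.

1.26 mg/L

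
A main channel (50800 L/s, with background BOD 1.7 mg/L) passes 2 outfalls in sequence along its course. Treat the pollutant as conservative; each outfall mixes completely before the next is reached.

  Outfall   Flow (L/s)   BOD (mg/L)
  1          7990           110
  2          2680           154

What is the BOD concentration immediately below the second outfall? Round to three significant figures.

22.4 mg/L

Below outfall 1: Q → 58790 L/s, C = (50800·1.700 + 7990·110.0)/58790 = 16.42 mg/L.
Below outfall 2: Q → 61470 L/s, C = (58790·16.42 + 2680·154.0)/61470 = 22.42 mg/L.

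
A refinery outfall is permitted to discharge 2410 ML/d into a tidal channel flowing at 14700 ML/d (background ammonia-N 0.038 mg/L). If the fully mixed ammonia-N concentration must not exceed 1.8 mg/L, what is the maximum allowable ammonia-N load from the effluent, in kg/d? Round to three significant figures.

30200 kg/d

Mass balance at the limit: 14700·0.03800 + 2410·Cₑ = 17110·1.8 → Cₑ = 12.55 mg/L.
2410 ML/d = 27.89 m³/s. Load = 27.89 m³/s × 12.55 g/m³ × 86 400 s/d = 30240 kg/d.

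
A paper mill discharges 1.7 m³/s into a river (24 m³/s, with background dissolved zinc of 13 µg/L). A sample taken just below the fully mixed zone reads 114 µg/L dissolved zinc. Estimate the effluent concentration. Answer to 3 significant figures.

1540 µg/L

Mass balance: 24.00·13.00 + 1.700·Cₑ = 25.70·114.0
→ Cₑ = (25.70·114.0 − 24.00·13.00) / 1.700 = 1540 µg/L.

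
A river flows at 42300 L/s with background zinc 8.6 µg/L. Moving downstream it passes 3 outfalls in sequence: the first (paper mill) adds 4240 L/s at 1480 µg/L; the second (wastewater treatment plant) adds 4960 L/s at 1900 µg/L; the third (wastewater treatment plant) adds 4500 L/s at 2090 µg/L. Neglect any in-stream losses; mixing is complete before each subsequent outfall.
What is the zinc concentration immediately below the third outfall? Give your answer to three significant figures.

455 µg/L

Outfall 1: combined Q = 46540 L/s; C = (42300·8.600 + 4240·1480)/46540 = 142.7 µg/L.
Outfall 2: combined Q = 51500 L/s; C = (46540·142.7 + 4960·1900)/51500 = 311.9 µg/L.
Outfall 3: combined Q = 56000 L/s; C = (51500·311.9 + 4500·2090)/56000 = 454.8 µg/L.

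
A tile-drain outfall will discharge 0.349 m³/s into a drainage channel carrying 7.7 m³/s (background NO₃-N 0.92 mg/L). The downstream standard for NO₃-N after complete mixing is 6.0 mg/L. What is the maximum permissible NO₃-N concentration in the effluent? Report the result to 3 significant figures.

At the limit, (Qr·Cr + Qe·Cₑ)/(Qr + Qe) = 6.0:
Cₑ = (8.049·6.0 − 7.700·0.9200) / 0.3490 = 118.1 mg/L.

118 mg/L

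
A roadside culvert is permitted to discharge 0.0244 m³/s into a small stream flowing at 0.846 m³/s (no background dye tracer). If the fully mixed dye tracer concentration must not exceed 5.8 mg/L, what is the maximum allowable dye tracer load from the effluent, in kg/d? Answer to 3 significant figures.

436 kg/d

Mass balance at the limit: 0.8460·0 + 0.02440·Cₑ = 0.8704·5.8 → Cₑ = 206.9 mg/L.
Load = 0.02440 m³/s × 206.9 g/m³ × 86 400 s/d = 436.2 kg/d.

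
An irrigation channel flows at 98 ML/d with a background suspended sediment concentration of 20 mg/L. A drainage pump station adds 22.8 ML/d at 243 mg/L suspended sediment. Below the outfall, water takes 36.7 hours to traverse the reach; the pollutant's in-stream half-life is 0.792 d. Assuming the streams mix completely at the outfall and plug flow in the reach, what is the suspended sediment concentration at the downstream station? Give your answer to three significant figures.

Mass balance: C = (98.00·20.00 + 22.80·243.0) / 120.8 = 7500/120.8 = 62.09 mg/L.
Half-life 0.792 d → k = ln 2 / 0.792 = 0.8752 d⁻¹.
First-order decay: C = 62.09·exp(−k·t) = 62.09·0.2623 = 16.29 mg/L.

16.3 mg/L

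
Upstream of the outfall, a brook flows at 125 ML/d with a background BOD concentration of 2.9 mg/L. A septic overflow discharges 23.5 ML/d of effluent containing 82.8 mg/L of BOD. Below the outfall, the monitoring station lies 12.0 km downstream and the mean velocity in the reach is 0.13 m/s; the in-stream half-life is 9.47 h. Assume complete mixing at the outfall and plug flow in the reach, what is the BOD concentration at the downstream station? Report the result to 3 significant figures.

Mixed concentration C = ΣQC/ΣQ = (125.0·2.900 + 23.50·82.80) / 148.5 = 2308/148.5 = 15.54 mg/L.
Travel time t = 12.0·1000 / 0.13 = 92310 s = 25.64 h.
Half-life 9.47 h → k = ln 2 / 9.47 = 0.07319 h⁻¹ = 1.757 d⁻¹.
After decay, C = 15.54 × e^(−kt) = 15.54 × 0.1531 = 2.380 mg/L.

2.38 mg/L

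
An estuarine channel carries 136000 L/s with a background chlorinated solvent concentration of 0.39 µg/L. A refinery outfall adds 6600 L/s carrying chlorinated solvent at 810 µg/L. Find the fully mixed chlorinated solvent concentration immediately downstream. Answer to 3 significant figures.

Mass balance: C = (136000·0.3900 + 6600·810.0) / 142600 = 5399000/142600 = 37.86 µg/L.

37.9 µg/L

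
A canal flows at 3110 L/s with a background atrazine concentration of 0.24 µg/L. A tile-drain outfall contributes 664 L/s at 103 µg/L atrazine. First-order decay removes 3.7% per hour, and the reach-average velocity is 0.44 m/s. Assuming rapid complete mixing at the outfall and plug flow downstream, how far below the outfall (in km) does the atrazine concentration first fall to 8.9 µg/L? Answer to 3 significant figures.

30.3 km

Conservation of mass: C = (3110·0.2400 + 664.0·103.0) / 3774 = 69140/3774 = 18.32 µg/L.
3.7%/h lost → k = −ln(1 − 0.037) = 0.03770 h⁻¹.
Set 18.32·exp(−k·t) = 8.9 → t = ln(18.32/8.9)/k = 68930 s = 19.15 h.
Distance = v·t = 0.44·68930 = 30330 m = 30.33 km.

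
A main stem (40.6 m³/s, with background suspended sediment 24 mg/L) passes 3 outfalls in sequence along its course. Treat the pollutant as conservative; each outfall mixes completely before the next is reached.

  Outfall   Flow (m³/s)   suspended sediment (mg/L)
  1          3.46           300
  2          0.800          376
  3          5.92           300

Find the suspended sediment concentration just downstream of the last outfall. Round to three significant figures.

Outfall 1: combined Q = 44.06 m³/s; C = (40.60·24.00 + 3.460·300.0)/44.06 = 45.67 mg/L.
Outfall 2: combined Q = 44.86 m³/s; C = (44.06·45.67 + 0.8000·376.0)/44.86 = 51.56 mg/L.
Outfall 3: combined Q = 50.78 m³/s; C = (44.86·51.56 + 5.920·300.0)/50.78 = 80.53 mg/L.

80.5 mg/L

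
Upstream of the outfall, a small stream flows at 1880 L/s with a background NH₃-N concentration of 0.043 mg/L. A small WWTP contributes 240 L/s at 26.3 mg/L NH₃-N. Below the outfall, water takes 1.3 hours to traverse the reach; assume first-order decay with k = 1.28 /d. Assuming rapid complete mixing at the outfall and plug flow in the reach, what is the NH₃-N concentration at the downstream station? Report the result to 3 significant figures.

After mixing, C = (1880·0.04300 + 240.0·26.30) / 2120 = 6393/2120 = 3.015 mg/L.
Decay over the reach: 3.015·exp(−kt) = 3.015·0.9330 = 2.813 mg/L.

2.81 mg/L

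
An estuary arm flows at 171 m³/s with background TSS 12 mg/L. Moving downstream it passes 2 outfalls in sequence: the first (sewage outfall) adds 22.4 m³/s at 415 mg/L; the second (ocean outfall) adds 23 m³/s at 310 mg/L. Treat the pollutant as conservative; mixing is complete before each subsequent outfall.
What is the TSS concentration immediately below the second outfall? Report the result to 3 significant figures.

After outfall 1: Q = 171.0 + 22.40 = 193.4 m³/s; C = (171.0·12.00 + 22.40·415.0)/193.4 = 58.68 mg/L.
After outfall 2: Q = 193.4 + 23.00 = 216.4 m³/s; C = (193.4·58.68 + 23.00·310.0)/216.4 = 85.39 mg/L.

85.4 mg/L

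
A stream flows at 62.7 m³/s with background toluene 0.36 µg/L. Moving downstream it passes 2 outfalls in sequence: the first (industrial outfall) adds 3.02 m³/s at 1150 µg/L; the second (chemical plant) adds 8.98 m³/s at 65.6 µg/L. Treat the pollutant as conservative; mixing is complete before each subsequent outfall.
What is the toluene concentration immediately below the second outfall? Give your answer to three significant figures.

54.7 µg/L

After outfall 1: Q = 62.70 + 3.020 = 65.72 m³/s; C = (62.70·0.3600 + 3.020·1150)/65.72 = 53.19 µg/L.
After outfall 2: Q = 65.72 + 8.980 = 74.70 m³/s; C = (65.72·53.19 + 8.980·65.60)/74.70 = 54.68 µg/L.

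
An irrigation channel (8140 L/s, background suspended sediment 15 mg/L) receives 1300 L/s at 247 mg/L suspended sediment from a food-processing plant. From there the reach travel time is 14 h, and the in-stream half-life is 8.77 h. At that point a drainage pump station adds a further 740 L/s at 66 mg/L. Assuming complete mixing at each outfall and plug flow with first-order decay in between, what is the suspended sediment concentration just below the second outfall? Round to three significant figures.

Flow-weighted average: C = (8140·15.00 + 1300·247.0) / 9440 = 443200/9440 = 46.95 mg/L; combined flow 9440 L/s.
Half-life 8.77 h → k = ln 2 / 8.77 = 0.07904 h⁻¹ = 1.897 d⁻¹.
First-order decay: C = 46.95·exp(−k·t) = 46.95·0.3307 = 15.53 mg/L.
Second outfall: C = (9440·15.53 + 740.0·66.00)/10180 = 19.20 mg/L.

19.2 mg/L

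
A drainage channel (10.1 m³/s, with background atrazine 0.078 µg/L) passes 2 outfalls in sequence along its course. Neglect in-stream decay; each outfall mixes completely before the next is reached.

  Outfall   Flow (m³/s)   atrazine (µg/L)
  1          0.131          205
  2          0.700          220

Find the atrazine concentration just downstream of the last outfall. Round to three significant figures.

Outfall 1: combined Q = 10.23 m³/s; C = (10.10·0.07800 + 0.1310·205.0)/10.23 = 2.702 µg/L.
Outfall 2: combined Q = 10.93 m³/s; C = (10.23·2.702 + 0.7000·220.0)/10.93 = 16.62 µg/L.

16.6 µg/L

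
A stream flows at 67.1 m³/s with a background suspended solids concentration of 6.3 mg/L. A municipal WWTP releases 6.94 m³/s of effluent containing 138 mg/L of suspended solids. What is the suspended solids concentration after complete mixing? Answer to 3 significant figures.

After mixing, C = (67.10·6.300 + 6.940·138.0) / 74.04 = 1380/74.04 = 18.64 mg/L.

18.6 mg/L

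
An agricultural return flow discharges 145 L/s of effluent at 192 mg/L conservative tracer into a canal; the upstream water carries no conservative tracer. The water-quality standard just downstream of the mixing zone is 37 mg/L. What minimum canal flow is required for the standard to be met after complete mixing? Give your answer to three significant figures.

607 L/s

Set C_mix = 37: (Q·0 + 145.0·192.0) / (Q + 145.0) = 37
→ Q = 145.0·(192.0 − 37)/(37 − 0) = 607.4 L/s.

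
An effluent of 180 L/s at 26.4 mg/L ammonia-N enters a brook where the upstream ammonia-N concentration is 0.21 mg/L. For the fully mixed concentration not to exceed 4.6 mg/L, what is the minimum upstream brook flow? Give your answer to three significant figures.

894 L/s

Set C_mix = 4.6: (Q·0.2100 + 180.0·26.40) / (Q + 180.0) = 4.6
→ Q = 180.0·(26.40 − 4.6)/(4.6 − 0.2100) = 893.8 L/s.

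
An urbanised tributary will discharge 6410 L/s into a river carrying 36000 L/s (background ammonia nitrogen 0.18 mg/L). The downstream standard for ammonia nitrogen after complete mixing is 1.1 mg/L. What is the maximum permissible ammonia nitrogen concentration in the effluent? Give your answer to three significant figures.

At the limit, (Qr·Cr + Qe·Cₑ)/(Qr + Qe) = 1.1:
Cₑ = (42410·1.1 − 36000·0.1800) / 6410 = 6.267 mg/L.

6.27 mg/L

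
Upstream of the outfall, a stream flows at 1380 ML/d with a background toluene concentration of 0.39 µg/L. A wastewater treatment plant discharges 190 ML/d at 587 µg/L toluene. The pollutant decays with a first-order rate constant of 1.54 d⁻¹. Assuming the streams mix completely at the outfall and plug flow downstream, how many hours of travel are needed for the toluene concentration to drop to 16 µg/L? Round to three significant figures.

Mixed concentration C = ΣQC/ΣQ = (1380·0.3900 + 190.0·587.0) / 1570 = 112100/1570 = 71.38 µg/L.
71.38·exp(−k·t) = 16 → t = ln(71.38/16)/k = 83900 s = 23.31 h.

23.3 h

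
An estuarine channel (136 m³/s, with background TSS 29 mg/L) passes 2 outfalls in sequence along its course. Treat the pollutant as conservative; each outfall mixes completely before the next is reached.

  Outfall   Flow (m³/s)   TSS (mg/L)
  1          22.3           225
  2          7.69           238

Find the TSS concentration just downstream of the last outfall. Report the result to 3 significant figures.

Below outfall 1: Q → 158.3 m³/s, C = (136.0·29.00 + 22.30·225.0)/158.3 = 56.61 mg/L.
Below outfall 2: Q → 166.0 m³/s, C = (158.3·56.61 + 7.690·238.0)/166.0 = 65.01 mg/L.

65.0 mg/L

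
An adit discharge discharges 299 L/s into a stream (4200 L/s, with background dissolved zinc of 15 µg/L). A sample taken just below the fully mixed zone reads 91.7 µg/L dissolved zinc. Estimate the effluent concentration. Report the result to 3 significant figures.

Mass balance: 4200·15.00 + 299.0·Cₑ = 4499·91.70
→ Cₑ = (4499·91.70 − 4200·15.00) / 299.0 = 1169 µg/L.

1170 µg/L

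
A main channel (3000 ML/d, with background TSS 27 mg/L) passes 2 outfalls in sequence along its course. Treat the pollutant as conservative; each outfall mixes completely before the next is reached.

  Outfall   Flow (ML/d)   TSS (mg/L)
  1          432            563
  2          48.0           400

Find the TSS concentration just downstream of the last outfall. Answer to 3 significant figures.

98.7 mg/L

After outfall 1: Q = 3000 + 432.0 = 3432 ML/d; C = (3000·27.00 + 432.0·563.0)/3432 = 94.47 mg/L.
After outfall 2: Q = 3432 + 48.00 = 3480 ML/d; C = (3432·94.47 + 48.00·400.0)/3480 = 98.68 mg/L.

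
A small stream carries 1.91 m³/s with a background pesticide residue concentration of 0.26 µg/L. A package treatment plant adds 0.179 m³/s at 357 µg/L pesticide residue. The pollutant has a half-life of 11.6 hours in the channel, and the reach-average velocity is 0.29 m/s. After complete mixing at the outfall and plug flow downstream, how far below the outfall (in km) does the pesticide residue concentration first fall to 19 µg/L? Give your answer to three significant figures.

After mixing, C = (1.910·0.2600 + 0.1790·357.0) / 2.089 = 64.40/2.089 = 30.83 µg/L.
Half-life 11.6 h → k = ln 2 / 11.6 = 0.05975 h⁻¹ = 1.434 d⁻¹.
Set 30.83·exp(−k·t) = 19 → t = ln(30.83/19)/k = 29160 s = 8.100 h.
Distance = v·t = 0.29·29160 = 8456 m = 8.456 km.

8.46 km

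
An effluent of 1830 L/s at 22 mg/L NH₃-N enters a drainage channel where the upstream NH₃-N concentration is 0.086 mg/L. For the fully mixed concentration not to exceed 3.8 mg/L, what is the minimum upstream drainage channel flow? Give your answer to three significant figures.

8970 L/s

Set C_mix = 3.8: (Q·0.08600 + 1830·22.00) / (Q + 1830) = 3.8
→ Q = 1830·(22.00 − 3.8)/(3.8 − 0.08600) = 8968 L/s.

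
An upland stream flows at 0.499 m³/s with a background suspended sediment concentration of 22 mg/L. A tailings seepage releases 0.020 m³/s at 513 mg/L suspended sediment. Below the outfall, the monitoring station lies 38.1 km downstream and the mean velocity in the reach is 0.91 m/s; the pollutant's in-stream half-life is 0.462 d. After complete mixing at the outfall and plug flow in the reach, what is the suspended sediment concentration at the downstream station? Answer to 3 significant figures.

19.8 mg/L

Conservation of mass: C = (0.4990·22.00 + 0.02000·513.0) / 0.5190 = 21.24/0.5190 = 40.92 mg/L.
Travel time t = 38.1·1000 / 0.91 = 41870 s = 11.63 h.
Half-life 0.462 d → k = ln 2 / 0.462 = 1.500 d⁻¹.
First-order decay: C = 40.92·exp(−k·t) = 40.92·0.4833 = 19.78 mg/L.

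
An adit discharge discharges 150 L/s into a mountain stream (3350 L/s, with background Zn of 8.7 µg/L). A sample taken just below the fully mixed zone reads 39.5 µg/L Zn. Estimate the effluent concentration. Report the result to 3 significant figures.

Mass balance: 3350·8.700 + 150.0·Cₑ = 3500·39.50
→ Cₑ = (3500·39.50 − 3350·8.700) / 150.0 = 727.4 µg/L.

727 µg/L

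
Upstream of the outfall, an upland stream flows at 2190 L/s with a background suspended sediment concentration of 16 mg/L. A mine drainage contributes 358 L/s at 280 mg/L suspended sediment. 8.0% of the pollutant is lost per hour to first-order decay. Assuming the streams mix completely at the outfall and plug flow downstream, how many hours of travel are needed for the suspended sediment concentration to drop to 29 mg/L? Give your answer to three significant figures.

After mixing, C = (2190·16.00 + 358.0·280.0) / 2548 = 135300/2548 = 53.09 mg/L.
8.0%/h lost → k = −ln(1 − 0.08) = 0.08338 h⁻¹.
53.09·exp(−k·t) = 29 → t = ln(53.09/29)/k = 26110 s = 7.253 h.

7.25 h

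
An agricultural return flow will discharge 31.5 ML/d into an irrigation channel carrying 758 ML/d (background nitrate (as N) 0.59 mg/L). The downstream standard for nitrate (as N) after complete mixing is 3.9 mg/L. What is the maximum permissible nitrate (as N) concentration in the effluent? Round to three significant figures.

83.6 mg/L

At the limit, (Qr·Cr + Qe·Cₑ)/(Qr + Qe) = 3.9:
Cₑ = (789.5·3.9 − 758.0·0.5900) / 31.50 = 83.55 mg/L.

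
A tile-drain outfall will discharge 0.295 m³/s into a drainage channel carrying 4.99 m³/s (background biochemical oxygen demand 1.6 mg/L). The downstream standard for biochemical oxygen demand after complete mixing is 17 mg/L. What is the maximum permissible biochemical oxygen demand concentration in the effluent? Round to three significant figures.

At the limit, (Qr·Cr + Qe·Cₑ)/(Qr + Qe) = 17:
Cₑ = (5.285·17 − 4.990·1.600) / 0.2950 = 277.5 mg/L.

277 mg/L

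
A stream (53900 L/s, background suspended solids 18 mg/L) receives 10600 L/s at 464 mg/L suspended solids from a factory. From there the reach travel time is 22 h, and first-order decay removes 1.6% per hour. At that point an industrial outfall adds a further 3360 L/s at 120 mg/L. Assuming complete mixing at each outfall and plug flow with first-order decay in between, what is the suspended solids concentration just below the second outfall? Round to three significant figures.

66.8 mg/L

Mass balance: C = (53900·18.00 + 10600·464.0) / 64500 = 5889000/64500 = 91.30 mg/L; combined flow 64500 L/s.
1.6%/h lost → k = −ln(1 − 0.016) = 0.01613 h⁻¹.
First-order decay: C = 91.30·exp(−k·t) = 91.30·0.7013 = 64.02 mg/L.
At the second outfall, C = (64500·64.02 + 3360·120.0) / (64500 + 3360) = 66.80 mg/L.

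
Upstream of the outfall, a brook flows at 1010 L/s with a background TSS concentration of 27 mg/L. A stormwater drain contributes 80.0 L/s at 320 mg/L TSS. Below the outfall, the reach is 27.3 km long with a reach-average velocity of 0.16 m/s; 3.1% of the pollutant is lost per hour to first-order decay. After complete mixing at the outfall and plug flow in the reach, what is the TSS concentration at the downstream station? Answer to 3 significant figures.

Mixed concentration C = ΣQC/ΣQ = (1010·27.00 + 80.00·320.0) / 1090 = 52870/1090 = 48.50 mg/L.
Travel time t = 27.3·1000 / 0.16 = 170600 s = 47.40 h.
3.1%/h lost → k = −ln(1 − 0.031) = 0.03149 h⁻¹.
First-order decay: C = 48.50·exp(−k·t) = 48.50·0.2248 = 10.90 mg/L.

10.9 mg/L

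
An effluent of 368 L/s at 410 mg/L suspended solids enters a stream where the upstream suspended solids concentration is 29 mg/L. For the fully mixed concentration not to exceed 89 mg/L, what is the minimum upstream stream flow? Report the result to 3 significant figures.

1970 L/s

Set C_mix = 89: (Q·29.00 + 368.0·410.0) / (Q + 368.0) = 89
→ Q = 368.0·(410.0 − 89)/(89 − 29.00) = 1969 L/s.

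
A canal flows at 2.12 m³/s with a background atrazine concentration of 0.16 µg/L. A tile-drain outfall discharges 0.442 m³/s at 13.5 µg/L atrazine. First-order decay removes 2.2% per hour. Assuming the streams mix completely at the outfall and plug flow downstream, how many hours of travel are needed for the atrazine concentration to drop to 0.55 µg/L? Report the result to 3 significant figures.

67.4 h

Mass balance: C = (2.120·0.1600 + 0.4420·13.50) / 2.562 = 6.306/2.562 = 2.461 µg/L.
2.2%/h lost → k = −ln(1 − 0.022) = 0.02225 h⁻¹.
2.461·exp(−k·t) = 0.55 → t = ln(2.461/0.55)/k = 242500 s = 67.37 h.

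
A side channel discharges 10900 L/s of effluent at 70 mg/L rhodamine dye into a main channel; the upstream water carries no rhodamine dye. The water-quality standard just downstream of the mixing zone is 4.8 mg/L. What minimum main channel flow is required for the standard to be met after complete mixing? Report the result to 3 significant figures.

148000 L/s

Set C_mix = 4.8: (Q·0 + 10900·70.00) / (Q + 10900) = 4.8
→ Q = 10900·(70.00 − 4.8)/(4.8 − 0) = 148100 L/s.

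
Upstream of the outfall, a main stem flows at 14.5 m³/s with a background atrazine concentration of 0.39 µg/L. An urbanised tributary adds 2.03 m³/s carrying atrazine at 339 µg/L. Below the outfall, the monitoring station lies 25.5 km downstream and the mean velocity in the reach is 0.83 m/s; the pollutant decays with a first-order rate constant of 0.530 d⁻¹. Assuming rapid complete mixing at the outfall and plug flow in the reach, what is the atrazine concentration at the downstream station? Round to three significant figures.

Flow-weighted average: C = (14.50·0.3900 + 2.030·339.0) / 16.53 = 693.8/16.53 = 41.97 µg/L.
Travel time t = 25.5·1000 / 0.83 = 30720 s = 8.534 h.
Applying C = C₀e^(−kt): 41.97 × 0.8282 = 34.76 µg/L.

34.8 µg/L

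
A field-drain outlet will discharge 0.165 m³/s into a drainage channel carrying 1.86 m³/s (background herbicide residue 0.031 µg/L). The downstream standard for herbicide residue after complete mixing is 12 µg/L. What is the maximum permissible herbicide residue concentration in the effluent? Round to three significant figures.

At the limit, (Qr·Cr + Qe·Cₑ)/(Qr + Qe) = 12:
Cₑ = (2.025·12 − 1.860·0.03100) / 0.1650 = 146.9 µg/L.

147 µg/L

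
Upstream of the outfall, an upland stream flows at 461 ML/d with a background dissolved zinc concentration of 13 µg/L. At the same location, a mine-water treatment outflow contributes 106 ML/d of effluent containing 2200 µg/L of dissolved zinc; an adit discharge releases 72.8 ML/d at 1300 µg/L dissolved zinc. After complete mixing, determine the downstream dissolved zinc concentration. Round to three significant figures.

Mass balance: C = (461.0·13.00 + 106.0·2200 + 72.80·1300) / 639.8 = 333800/639.8 = 521.8 µg/L.

522 µg/L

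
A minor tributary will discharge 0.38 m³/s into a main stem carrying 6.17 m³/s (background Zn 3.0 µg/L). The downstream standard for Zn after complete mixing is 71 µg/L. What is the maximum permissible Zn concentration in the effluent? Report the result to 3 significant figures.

1180 µg/L

At the limit, (Qr·Cr + Qe·Cₑ)/(Qr + Qe) = 71:
Cₑ = (6.550·71 − 6.170·3.000) / 0.3800 = 1175 µg/L.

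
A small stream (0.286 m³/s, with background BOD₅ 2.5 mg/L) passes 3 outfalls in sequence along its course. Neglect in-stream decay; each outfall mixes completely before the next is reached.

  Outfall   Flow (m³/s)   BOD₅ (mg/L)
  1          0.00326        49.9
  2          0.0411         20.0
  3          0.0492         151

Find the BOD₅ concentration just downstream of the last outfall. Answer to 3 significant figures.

Outfall 1: combined Q = 0.2893 m³/s; C = (0.2860·2.500 + 0.003260·49.90)/0.2893 = 3.034 mg/L.
Outfall 2: combined Q = 0.3304 m³/s; C = (0.2893·3.034 + 0.04110·20.00)/0.3304 = 5.145 mg/L.
Outfall 3: combined Q = 0.3796 m³/s; C = (0.3304·5.145 + 0.04920·151.0)/0.3796 = 24.05 mg/L.

24.1 mg/L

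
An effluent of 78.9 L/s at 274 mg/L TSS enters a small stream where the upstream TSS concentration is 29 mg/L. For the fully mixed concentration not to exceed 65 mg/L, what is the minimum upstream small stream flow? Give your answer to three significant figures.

Set C_mix = 65: (Q·29.00 + 78.90·274.0) / (Q + 78.90) = 65
→ Q = 78.90·(274.0 − 65)/(65 − 29.00) = 458.1 L/s.

458 L/s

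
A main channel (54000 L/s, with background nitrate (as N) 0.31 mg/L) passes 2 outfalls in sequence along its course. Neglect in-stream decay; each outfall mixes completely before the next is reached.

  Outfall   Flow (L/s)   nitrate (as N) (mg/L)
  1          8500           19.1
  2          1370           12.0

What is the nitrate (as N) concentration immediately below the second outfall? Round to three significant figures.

Below outfall 1: Q → 62500 L/s, C = (54000·0.3100 + 8500·19.10)/62500 = 2.865 mg/L.
Below outfall 2: Q → 63870 L/s, C = (62500·2.865 + 1370·12.00)/63870 = 3.061 mg/L.

3.06 mg/L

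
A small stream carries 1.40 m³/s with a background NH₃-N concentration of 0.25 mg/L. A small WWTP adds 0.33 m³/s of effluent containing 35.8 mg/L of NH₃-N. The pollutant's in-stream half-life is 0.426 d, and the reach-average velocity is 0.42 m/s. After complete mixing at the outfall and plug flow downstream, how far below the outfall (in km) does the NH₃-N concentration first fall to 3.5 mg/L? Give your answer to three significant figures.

15.6 km

After mixing, C = (1.400·0.2500 + 0.3300·35.80) / 1.730 = 12.16/1.730 = 7.031 mg/L.
Half-life 0.426 d → k = ln 2 / 0.426 = 1.627 d⁻¹.
Set 7.031·exp(−k·t) = 3.5 → t = ln(7.031/3.5)/k = 37040 s = 10.29 h.
Distance = v·t = 0.42·37040 = 15560 m = 15.56 km.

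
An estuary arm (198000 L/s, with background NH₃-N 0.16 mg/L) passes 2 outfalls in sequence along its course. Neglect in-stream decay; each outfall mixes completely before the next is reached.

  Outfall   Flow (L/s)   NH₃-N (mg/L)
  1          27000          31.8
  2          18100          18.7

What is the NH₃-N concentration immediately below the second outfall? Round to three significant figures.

5.05 mg/L

Below outfall 1: Q → 225000 L/s, C = (198000·0.1600 + 27000·31.80)/225000 = 3.957 mg/L.
Below outfall 2: Q → 243100 L/s, C = (225000·3.957 + 18100·18.70)/243100 = 5.055 mg/L.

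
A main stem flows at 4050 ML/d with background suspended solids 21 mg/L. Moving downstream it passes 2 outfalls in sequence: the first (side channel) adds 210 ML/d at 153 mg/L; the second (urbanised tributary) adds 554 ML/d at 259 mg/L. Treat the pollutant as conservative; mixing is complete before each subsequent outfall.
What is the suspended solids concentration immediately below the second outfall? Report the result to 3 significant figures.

After outfall 1: Q = 4050 + 210.0 = 4260 ML/d; C = (4050·21.00 + 210.0·153.0)/4260 = 27.51 mg/L.
After outfall 2: Q = 4260 + 554.0 = 4814 ML/d; C = (4260·27.51 + 554.0·259.0)/4814 = 54.15 mg/L.

54.1 mg/L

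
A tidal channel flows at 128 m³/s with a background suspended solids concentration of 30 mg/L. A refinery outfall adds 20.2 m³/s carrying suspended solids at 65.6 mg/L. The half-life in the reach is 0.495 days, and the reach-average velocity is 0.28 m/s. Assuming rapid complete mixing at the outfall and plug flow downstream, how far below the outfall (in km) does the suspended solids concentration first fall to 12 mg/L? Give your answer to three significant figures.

Flow-weighted average: C = (128.0·30.00 + 20.20·65.60) / 148.2 = 5165/148.2 = 34.85 mg/L.
Half-life 0.495 d → k = ln 2 / 0.495 = 1.400 d⁻¹.
Set 34.85·exp(−k·t) = 12 → t = ln(34.85/12)/k = 65790 s = 18.27 h.
Distance = v·t = 0.28·65790 = 18420 m = 18.42 km.

18.4 km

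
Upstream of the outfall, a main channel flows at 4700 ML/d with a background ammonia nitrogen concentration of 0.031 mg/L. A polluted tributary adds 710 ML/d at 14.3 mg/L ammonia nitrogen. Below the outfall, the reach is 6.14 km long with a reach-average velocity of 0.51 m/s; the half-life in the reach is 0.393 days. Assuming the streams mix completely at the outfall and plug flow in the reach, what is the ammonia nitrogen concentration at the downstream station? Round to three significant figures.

1.49 mg/L

Conservation of mass: C = (4700·0.03100 + 710.0·14.30) / 5410 = 10300/5410 = 1.904 mg/L.
Travel time t = 6.14·1000 / 0.51 = 12040 s = 3.344 h.
Half-life 0.393 d → k = ln 2 / 0.393 = 1.764 d⁻¹.
After decay, C = 1.904 × e^(−kt) = 1.904 × 0.7821 = 1.489 mg/L.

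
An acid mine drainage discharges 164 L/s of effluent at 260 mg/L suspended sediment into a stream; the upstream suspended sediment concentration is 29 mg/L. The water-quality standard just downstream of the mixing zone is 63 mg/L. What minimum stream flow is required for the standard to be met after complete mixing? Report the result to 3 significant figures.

950 L/s

Set C_mix = 63: (Q·29.00 + 164.0·260.0) / (Q + 164.0) = 63
→ Q = 164.0·(260.0 − 63)/(63 − 29.00) = 950.2 L/s.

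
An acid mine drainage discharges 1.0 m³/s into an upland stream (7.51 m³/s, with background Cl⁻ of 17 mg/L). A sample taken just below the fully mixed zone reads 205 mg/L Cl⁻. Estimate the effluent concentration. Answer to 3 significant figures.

1620 mg/L

Mass balance: 7.510·17.00 + 1.000·Cₑ = 8.510·205.0
→ Cₑ = (8.510·205.0 − 7.510·17.00) / 1.000 = 1617 mg/L.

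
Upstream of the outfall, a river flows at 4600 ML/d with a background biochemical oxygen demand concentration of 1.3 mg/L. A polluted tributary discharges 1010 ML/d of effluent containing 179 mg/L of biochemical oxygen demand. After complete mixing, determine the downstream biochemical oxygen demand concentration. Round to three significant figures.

Conservation of mass: C = (4600·1.300 + 1010·179.0) / 5610 = 186800/5610 = 33.29 mg/L.

33.3 mg/L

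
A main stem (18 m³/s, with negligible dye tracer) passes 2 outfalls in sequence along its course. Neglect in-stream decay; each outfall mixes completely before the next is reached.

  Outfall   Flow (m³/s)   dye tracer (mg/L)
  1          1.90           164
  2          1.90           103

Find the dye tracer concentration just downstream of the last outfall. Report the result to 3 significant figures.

After outfall 1: Q = 18.00 + 1.900 = 19.90 m³/s; C = (18.00·0 + 1.900·164.0)/19.90 = 15.66 mg/L.
After outfall 2: Q = 19.90 + 1.900 = 21.80 m³/s; C = (19.90·15.66 + 1.900·103.0)/21.80 = 23.27 mg/L.

23.3 mg/L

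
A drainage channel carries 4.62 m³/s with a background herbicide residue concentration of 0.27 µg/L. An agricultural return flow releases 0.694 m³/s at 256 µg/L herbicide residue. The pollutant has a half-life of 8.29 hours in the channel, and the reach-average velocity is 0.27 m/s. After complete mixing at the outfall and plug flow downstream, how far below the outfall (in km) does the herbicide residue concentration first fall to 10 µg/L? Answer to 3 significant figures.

Mass balance: C = (4.620·0.2700 + 0.6940·256.0) / 5.314 = 178.9/5.314 = 33.67 µg/L.
Half-life 8.29 h → k = ln 2 / 8.29 = 0.08361 h⁻¹ = 2.007 d⁻¹.
Set 33.67·exp(−k·t) = 10 → t = ln(33.67/10)/k = 52270 s = 14.52 h.
Distance = v·t = 0.27·52270 = 14110 m = 14.11 km.

14.1 km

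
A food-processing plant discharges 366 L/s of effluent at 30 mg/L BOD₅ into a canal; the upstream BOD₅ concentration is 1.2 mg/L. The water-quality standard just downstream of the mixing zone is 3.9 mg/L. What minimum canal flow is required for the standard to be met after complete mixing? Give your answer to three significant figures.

3540 L/s

Set C_mix = 3.9: (Q·1.200 + 366.0·30.00) / (Q + 366.0) = 3.9
→ Q = 366.0·(30.00 − 3.9)/(3.9 − 1.200) = 3538 L/s.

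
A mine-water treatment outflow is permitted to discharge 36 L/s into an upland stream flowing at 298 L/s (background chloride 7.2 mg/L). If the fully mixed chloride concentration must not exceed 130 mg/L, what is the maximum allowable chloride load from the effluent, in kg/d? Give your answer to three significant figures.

Mass balance at the limit: 298.0·7.200 + 36.00·Cₑ = 334.0·130 → Cₑ = 1147 mg/L.
36.00 L/s = 0.03600 m³/s. Load = 0.03600 m³/s × 1147 g/m³ × 86 400 s/d = 3566 kg/d.

3570 kg/d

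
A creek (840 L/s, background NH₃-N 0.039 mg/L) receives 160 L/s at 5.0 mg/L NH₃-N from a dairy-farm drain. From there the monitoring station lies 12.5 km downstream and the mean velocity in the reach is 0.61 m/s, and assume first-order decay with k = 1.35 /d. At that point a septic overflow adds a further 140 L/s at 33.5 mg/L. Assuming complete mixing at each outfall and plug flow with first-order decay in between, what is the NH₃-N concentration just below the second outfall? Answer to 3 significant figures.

4.64 mg/L

Mixed concentration C = ΣQC/ΣQ = (840.0·0.03900 + 160.0·5.000) / 1000 = 832.8/1000 = 0.8328 mg/L; combined flow 1000 L/s.
Travel time t = 12.5·1000 / 0.61 = 20490 s = 5.692 h.
Applying C = C₀e^(−kt): 0.8328 × 0.7260 = 0.6046 mg/L.
Second outfall: C = (1000·0.6046 + 140.0·33.50)/1140 = 4.644 mg/L.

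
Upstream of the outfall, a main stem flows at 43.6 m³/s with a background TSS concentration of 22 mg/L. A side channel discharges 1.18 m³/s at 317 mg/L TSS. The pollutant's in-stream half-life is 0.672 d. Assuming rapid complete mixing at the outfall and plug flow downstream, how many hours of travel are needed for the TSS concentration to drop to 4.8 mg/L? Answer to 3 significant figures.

After mixing, C = (43.60·22.00 + 1.180·317.0) / 44.78 = 1333/44.78 = 29.77 mg/L.
Half-life 0.672 d → k = ln 2 / 0.672 = 1.031 d⁻¹.
29.77·exp(−k·t) = 4.8 → t = ln(29.77/4.8)/k = 152900 s = 42.46 h.

42.5 h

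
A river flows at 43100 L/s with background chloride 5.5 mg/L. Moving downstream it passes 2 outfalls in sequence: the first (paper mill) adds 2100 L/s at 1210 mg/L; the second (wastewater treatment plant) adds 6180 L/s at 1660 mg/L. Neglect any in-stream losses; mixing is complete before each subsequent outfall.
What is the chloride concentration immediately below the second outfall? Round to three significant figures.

254 mg/L

Below outfall 1: Q → 45200 L/s, C = (43100·5.500 + 2100·1210)/45200 = 61.46 mg/L.
Below outfall 2: Q → 51380 L/s, C = (45200·61.46 + 6180·1660)/51380 = 253.7 mg/L.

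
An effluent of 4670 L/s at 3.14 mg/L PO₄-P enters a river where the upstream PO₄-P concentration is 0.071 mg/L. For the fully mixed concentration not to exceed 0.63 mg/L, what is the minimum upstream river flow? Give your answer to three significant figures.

Set C_mix = 0.63: (Q·0.07100 + 4670·3.140) / (Q + 4670) = 0.63
→ Q = 4670·(3.140 − 0.63)/(0.63 − 0.07100) = 20970 L/s.

21000 L/s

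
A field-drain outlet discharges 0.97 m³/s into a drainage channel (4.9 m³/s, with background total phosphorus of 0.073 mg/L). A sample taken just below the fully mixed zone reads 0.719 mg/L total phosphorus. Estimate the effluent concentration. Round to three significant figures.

3.98 mg/L

Mass balance: 4.900·0.07300 + 0.9700·Cₑ = 5.870·0.7190
→ Cₑ = (5.870·0.7190 − 4.900·0.07300) / 0.9700 = 3.982 mg/L.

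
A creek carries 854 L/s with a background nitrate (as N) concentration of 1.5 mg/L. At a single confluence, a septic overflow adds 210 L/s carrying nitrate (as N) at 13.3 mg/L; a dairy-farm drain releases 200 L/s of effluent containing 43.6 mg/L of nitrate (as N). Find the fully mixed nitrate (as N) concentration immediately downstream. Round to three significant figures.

After mixing, C = (854.0·1.500 + 210.0·13.30 + 200.0·43.60) / 1264 = 12790/1264 = 10.12 mg/L.

10.1 mg/L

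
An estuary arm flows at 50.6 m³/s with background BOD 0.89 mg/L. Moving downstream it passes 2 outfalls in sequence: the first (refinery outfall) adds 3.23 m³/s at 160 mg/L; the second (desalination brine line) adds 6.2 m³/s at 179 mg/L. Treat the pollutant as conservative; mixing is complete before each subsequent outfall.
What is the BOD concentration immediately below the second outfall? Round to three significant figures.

Below outfall 1: Q → 53.83 m³/s, C = (50.60·0.8900 + 3.230·160.0)/53.83 = 10.44 mg/L.
Below outfall 2: Q → 60.03 m³/s, C = (53.83·10.44 + 6.200·179.0)/60.03 = 27.85 mg/L.

27.8 mg/L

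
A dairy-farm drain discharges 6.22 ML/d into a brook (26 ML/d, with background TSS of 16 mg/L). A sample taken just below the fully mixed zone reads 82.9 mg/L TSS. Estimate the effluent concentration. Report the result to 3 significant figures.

363 mg/L

Mass balance: 26.00·16.00 + 6.220·Cₑ = 32.22·82.90
→ Cₑ = (32.22·82.90 − 26.00·16.00) / 6.220 = 362.5 mg/L.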